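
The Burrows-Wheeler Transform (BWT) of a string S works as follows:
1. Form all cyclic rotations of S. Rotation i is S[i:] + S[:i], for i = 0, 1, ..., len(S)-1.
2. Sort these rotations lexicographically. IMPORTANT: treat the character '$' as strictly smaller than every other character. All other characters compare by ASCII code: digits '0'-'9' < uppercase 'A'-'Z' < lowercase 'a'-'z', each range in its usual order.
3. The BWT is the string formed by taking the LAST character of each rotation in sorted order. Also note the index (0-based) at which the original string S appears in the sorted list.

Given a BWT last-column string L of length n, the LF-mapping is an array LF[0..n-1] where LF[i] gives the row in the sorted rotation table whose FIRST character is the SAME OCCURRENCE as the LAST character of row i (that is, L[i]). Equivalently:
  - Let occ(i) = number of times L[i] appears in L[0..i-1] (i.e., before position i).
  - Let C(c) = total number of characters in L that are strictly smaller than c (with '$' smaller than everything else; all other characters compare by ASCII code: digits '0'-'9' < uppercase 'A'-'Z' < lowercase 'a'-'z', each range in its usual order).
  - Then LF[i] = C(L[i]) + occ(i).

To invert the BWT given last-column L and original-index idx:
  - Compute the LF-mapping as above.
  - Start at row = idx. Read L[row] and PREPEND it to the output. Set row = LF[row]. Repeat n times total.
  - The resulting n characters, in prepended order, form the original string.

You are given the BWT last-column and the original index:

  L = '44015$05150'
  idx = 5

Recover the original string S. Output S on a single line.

Answer: 1510554004$

Derivation:
LF mapping: 6 7 1 4 8 0 2 9 5 10 3
Walk LF starting at row 5, prepending L[row]:
  step 1: row=5, L[5]='$', prepend. Next row=LF[5]=0
  step 2: row=0, L[0]='4', prepend. Next row=LF[0]=6
  step 3: row=6, L[6]='0', prepend. Next row=LF[6]=2
  step 4: row=2, L[2]='0', prepend. Next row=LF[2]=1
  step 5: row=1, L[1]='4', prepend. Next row=LF[1]=7
  step 6: row=7, L[7]='5', prepend. Next row=LF[7]=9
  step 7: row=9, L[9]='5', prepend. Next row=LF[9]=10
  step 8: row=10, L[10]='0', prepend. Next row=LF[10]=3
  step 9: row=3, L[3]='1', prepend. Next row=LF[3]=4
  step 10: row=4, L[4]='5', prepend. Next row=LF[4]=8
  step 11: row=8, L[8]='1', prepend. Next row=LF[8]=5
Reversed output: 1510554004$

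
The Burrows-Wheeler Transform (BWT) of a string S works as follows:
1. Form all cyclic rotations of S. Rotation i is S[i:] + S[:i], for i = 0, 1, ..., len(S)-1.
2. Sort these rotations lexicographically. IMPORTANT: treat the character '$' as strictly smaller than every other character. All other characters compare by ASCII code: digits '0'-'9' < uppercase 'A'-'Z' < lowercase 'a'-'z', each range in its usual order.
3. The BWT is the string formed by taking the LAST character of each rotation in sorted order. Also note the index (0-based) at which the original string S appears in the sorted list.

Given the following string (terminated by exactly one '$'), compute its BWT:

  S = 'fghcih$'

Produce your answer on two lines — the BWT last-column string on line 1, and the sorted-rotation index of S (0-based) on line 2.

Answer: hh$figc
2

Derivation:
All 7 rotations (rotation i = S[i:]+S[:i]):
  rot[0] = fghcih$
  rot[1] = ghcih$f
  rot[2] = hcih$fg
  rot[3] = cih$fgh
  rot[4] = ih$fghc
  rot[5] = h$fghci
  rot[6] = $fghcih
Sorted (with $ < everything):
  sorted[0] = $fghcih  (last char: 'h')
  sorted[1] = cih$fgh  (last char: 'h')
  sorted[2] = fghcih$  (last char: '$')
  sorted[3] = ghcih$f  (last char: 'f')
  sorted[4] = h$fghci  (last char: 'i')
  sorted[5] = hcih$fg  (last char: 'g')
  sorted[6] = ih$fghc  (last char: 'c')
Last column: hh$figc
Original string S is at sorted index 2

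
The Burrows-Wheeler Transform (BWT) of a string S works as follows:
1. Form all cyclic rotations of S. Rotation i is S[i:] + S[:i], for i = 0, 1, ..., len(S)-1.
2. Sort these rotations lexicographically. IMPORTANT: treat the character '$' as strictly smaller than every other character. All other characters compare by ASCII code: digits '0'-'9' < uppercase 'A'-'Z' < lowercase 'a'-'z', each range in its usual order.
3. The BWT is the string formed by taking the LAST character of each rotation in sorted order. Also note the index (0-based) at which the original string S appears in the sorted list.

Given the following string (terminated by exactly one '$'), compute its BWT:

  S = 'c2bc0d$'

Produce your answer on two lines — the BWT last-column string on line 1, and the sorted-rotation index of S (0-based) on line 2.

Answer: dcc2b$0
5

Derivation:
All 7 rotations (rotation i = S[i:]+S[:i]):
  rot[0] = c2bc0d$
  rot[1] = 2bc0d$c
  rot[2] = bc0d$c2
  rot[3] = c0d$c2b
  rot[4] = 0d$c2bc
  rot[5] = d$c2bc0
  rot[6] = $c2bc0d
Sorted (with $ < everything):
  sorted[0] = $c2bc0d  (last char: 'd')
  sorted[1] = 0d$c2bc  (last char: 'c')
  sorted[2] = 2bc0d$c  (last char: 'c')
  sorted[3] = bc0d$c2  (last char: '2')
  sorted[4] = c0d$c2b  (last char: 'b')
  sorted[5] = c2bc0d$  (last char: '$')
  sorted[6] = d$c2bc0  (last char: '0')
Last column: dcc2b$0
Original string S is at sorted index 5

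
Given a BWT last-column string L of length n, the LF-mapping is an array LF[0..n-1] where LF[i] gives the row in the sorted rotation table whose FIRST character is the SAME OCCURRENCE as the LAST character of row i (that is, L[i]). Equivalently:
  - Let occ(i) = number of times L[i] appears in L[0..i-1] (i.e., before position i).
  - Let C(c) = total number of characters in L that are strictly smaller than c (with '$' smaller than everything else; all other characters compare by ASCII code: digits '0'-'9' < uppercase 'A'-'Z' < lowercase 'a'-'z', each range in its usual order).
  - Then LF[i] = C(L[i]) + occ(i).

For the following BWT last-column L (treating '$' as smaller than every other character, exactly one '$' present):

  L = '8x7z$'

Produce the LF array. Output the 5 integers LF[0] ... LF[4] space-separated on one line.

Char counts: '$':1, '7':1, '8':1, 'x':1, 'z':1
C (first-col start): C('$')=0, C('7')=1, C('8')=2, C('x')=3, C('z')=4
L[0]='8': occ=0, LF[0]=C('8')+0=2+0=2
L[1]='x': occ=0, LF[1]=C('x')+0=3+0=3
L[2]='7': occ=0, LF[2]=C('7')+0=1+0=1
L[3]='z': occ=0, LF[3]=C('z')+0=4+0=4
L[4]='$': occ=0, LF[4]=C('$')+0=0+0=0

Answer: 2 3 1 4 0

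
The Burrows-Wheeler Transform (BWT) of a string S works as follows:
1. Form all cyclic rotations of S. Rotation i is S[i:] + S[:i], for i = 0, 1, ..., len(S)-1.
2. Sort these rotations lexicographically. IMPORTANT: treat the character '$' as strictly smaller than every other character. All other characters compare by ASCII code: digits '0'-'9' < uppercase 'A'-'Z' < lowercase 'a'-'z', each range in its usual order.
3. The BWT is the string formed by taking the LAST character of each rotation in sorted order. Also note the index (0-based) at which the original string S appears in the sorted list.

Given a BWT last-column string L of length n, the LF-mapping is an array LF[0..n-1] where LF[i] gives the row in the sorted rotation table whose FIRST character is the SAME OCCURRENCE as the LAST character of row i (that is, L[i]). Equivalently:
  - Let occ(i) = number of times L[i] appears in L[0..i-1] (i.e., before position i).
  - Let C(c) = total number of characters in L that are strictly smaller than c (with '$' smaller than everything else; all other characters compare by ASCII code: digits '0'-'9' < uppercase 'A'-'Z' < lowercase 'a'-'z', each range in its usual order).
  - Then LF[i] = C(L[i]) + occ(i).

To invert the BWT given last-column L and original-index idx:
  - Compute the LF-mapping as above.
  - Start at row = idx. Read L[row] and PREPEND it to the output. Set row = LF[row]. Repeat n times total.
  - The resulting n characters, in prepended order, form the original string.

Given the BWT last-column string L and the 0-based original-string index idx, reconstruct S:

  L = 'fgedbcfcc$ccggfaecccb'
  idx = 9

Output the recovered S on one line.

Answer: cfefcccgdbgebccccgaf$

Derivation:
LF mapping: 15 18 13 12 2 4 16 5 6 0 7 8 19 20 17 1 14 9 10 11 3
Walk LF starting at row 9, prepending L[row]:
  step 1: row=9, L[9]='$', prepend. Next row=LF[9]=0
  step 2: row=0, L[0]='f', prepend. Next row=LF[0]=15
  step 3: row=15, L[15]='a', prepend. Next row=LF[15]=1
  step 4: row=1, L[1]='g', prepend. Next row=LF[1]=18
  step 5: row=18, L[18]='c', prepend. Next row=LF[18]=10
  step 6: row=10, L[10]='c', prepend. Next row=LF[10]=7
  step 7: row=7, L[7]='c', prepend. Next row=LF[7]=5
  step 8: row=5, L[5]='c', prepend. Next row=LF[5]=4
  step 9: row=4, L[4]='b', prepend. Next row=LF[4]=2
  step 10: row=2, L[2]='e', prepend. Next row=LF[2]=13
  step 11: row=13, L[13]='g', prepend. Next row=LF[13]=20
  step 12: row=20, L[20]='b', prepend. Next row=LF[20]=3
  step 13: row=3, L[3]='d', prepend. Next row=LF[3]=12
  step 14: row=12, L[12]='g', prepend. Next row=LF[12]=19
  step 15: row=19, L[19]='c', prepend. Next row=LF[19]=11
  step 16: row=11, L[11]='c', prepend. Next row=LF[11]=8
  step 17: row=8, L[8]='c', prepend. Next row=LF[8]=6
  step 18: row=6, L[6]='f', prepend. Next row=LF[6]=16
  step 19: row=16, L[16]='e', prepend. Next row=LF[16]=14
  step 20: row=14, L[14]='f', prepend. Next row=LF[14]=17
  step 21: row=17, L[17]='c', prepend. Next row=LF[17]=9
Reversed output: cfefcccgdbgebccccgaf$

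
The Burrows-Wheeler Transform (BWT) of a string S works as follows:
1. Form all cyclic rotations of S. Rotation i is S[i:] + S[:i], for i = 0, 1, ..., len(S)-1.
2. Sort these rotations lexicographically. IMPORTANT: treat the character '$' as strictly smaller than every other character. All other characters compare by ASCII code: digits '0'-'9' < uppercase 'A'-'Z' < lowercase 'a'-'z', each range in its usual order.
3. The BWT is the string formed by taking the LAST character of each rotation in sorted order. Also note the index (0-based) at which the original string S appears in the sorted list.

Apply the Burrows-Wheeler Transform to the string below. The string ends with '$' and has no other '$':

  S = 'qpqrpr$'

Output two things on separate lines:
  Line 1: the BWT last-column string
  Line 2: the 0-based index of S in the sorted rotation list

Answer: rqr$ppq
3

Derivation:
All 7 rotations (rotation i = S[i:]+S[:i]):
  rot[0] = qpqrpr$
  rot[1] = pqrpr$q
  rot[2] = qrpr$qp
  rot[3] = rpr$qpq
  rot[4] = pr$qpqr
  rot[5] = r$qpqrp
  rot[6] = $qpqrpr
Sorted (with $ < everything):
  sorted[0] = $qpqrpr  (last char: 'r')
  sorted[1] = pqrpr$q  (last char: 'q')
  sorted[2] = pr$qpqr  (last char: 'r')
  sorted[3] = qpqrpr$  (last char: '$')
  sorted[4] = qrpr$qp  (last char: 'p')
  sorted[5] = r$qpqrp  (last char: 'p')
  sorted[6] = rpr$qpq  (last char: 'q')
Last column: rqr$ppq
Original string S is at sorted index 3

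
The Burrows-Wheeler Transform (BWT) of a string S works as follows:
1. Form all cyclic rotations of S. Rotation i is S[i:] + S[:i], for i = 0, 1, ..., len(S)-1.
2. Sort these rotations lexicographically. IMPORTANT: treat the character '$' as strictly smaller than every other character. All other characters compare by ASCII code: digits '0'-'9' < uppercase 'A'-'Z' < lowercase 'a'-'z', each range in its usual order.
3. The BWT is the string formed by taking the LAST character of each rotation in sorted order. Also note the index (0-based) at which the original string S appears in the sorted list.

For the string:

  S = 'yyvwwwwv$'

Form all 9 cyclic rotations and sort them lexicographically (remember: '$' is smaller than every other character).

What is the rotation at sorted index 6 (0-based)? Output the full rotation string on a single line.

Answer: wwwwv$yyv

Derivation:
All 9 rotations (rotation i = S[i:]+S[:i]):
  rot[0] = yyvwwwwv$
  rot[1] = yvwwwwv$y
  rot[2] = vwwwwv$yy
  rot[3] = wwwwv$yyv
  rot[4] = wwwv$yyvw
  rot[5] = wwv$yyvww
  rot[6] = wv$yyvwww
  rot[7] = v$yyvwwww
  rot[8] = $yyvwwwwv
Sorted (with $ < everything):
  sorted[0] = $yyvwwwwv
  sorted[1] = v$yyvwwww
  sorted[2] = vwwwwv$yy
  sorted[3] = wv$yyvwww
  sorted[4] = wwv$yyvww
  sorted[5] = wwwv$yyvw
  sorted[6] = wwwwv$yyv
  sorted[7] = yvwwwwv$y
  sorted[8] = yyvwwwwv$
sorted[6] = wwwwv$yyv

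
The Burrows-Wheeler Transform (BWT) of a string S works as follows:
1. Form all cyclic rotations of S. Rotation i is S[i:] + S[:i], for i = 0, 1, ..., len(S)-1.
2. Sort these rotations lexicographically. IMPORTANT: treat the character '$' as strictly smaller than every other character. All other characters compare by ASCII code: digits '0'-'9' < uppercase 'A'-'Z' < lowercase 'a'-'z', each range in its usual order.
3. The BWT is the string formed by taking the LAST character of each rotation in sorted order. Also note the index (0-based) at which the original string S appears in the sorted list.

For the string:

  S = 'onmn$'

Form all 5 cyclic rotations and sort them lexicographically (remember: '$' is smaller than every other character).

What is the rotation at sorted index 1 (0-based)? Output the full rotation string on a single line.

All 5 rotations (rotation i = S[i:]+S[:i]):
  rot[0] = onmn$
  rot[1] = nmn$o
  rot[2] = mn$on
  rot[3] = n$onm
  rot[4] = $onmn
Sorted (with $ < everything):
  sorted[0] = $onmn
  sorted[1] = mn$on
  sorted[2] = n$onm
  sorted[3] = nmn$o
  sorted[4] = onmn$
sorted[1] = mn$on

Answer: mn$on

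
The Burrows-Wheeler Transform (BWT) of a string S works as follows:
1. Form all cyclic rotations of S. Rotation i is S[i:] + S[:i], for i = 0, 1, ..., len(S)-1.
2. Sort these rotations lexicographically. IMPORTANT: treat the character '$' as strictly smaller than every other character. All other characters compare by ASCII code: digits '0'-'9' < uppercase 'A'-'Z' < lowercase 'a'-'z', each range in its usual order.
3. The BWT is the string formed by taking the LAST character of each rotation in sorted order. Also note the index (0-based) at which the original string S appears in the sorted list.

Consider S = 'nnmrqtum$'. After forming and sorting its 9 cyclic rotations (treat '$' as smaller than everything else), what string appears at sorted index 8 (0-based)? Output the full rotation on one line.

All 9 rotations (rotation i = S[i:]+S[:i]):
  rot[0] = nnmrqtum$
  rot[1] = nmrqtum$n
  rot[2] = mrqtum$nn
  rot[3] = rqtum$nnm
  rot[4] = qtum$nnmr
  rot[5] = tum$nnmrq
  rot[6] = um$nnmrqt
  rot[7] = m$nnmrqtu
  rot[8] = $nnmrqtum
Sorted (with $ < everything):
  sorted[0] = $nnmrqtum
  sorted[1] = m$nnmrqtu
  sorted[2] = mrqtum$nn
  sorted[3] = nmrqtum$n
  sorted[4] = nnmrqtum$
  sorted[5] = qtum$nnmr
  sorted[6] = rqtum$nnm
  sorted[7] = tum$nnmrq
  sorted[8] = um$nnmrqt
sorted[8] = um$nnmrqt

Answer: um$nnmrqt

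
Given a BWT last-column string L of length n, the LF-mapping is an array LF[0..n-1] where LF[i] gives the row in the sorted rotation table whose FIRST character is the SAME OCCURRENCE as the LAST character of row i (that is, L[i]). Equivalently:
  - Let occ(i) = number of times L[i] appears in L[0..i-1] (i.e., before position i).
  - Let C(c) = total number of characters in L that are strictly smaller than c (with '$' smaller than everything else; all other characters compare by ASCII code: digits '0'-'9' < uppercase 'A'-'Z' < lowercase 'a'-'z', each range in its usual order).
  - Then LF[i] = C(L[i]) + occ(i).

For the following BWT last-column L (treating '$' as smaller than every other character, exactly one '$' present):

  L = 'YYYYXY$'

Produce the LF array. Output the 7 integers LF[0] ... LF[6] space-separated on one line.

Answer: 2 3 4 5 1 6 0

Derivation:
Char counts: '$':1, 'X':1, 'Y':5
C (first-col start): C('$')=0, C('X')=1, C('Y')=2
L[0]='Y': occ=0, LF[0]=C('Y')+0=2+0=2
L[1]='Y': occ=1, LF[1]=C('Y')+1=2+1=3
L[2]='Y': occ=2, LF[2]=C('Y')+2=2+2=4
L[3]='Y': occ=3, LF[3]=C('Y')+3=2+3=5
L[4]='X': occ=0, LF[4]=C('X')+0=1+0=1
L[5]='Y': occ=4, LF[5]=C('Y')+4=2+4=6
L[6]='$': occ=0, LF[6]=C('$')+0=0+0=0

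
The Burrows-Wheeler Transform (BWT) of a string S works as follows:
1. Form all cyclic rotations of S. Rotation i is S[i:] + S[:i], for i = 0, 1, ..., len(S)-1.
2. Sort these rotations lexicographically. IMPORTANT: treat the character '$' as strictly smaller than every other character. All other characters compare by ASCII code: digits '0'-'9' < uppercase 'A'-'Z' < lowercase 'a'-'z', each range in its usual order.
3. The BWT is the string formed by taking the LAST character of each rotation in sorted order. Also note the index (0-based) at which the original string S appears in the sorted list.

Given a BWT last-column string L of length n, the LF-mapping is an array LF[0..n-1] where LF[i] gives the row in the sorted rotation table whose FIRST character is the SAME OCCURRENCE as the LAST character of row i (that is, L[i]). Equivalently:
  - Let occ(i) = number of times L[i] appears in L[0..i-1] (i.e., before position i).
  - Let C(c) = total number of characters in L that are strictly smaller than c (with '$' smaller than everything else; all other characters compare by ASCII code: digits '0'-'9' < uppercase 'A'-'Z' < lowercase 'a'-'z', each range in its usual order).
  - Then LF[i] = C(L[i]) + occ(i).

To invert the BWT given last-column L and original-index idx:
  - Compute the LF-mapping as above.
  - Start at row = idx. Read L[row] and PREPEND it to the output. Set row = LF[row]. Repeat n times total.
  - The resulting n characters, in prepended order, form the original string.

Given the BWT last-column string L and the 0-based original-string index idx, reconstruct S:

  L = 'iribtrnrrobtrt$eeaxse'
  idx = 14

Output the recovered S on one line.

LF mapping: 7 11 8 2 17 12 9 13 14 10 3 18 15 19 0 4 5 1 20 16 6
Walk LF starting at row 14, prepending L[row]:
  step 1: row=14, L[14]='$', prepend. Next row=LF[14]=0
  step 2: row=0, L[0]='i', prepend. Next row=LF[0]=7
  step 3: row=7, L[7]='r', prepend. Next row=LF[7]=13
  step 4: row=13, L[13]='t', prepend. Next row=LF[13]=19
  step 5: row=19, L[19]='s', prepend. Next row=LF[19]=16
  step 6: row=16, L[16]='e', prepend. Next row=LF[16]=5
  step 7: row=5, L[5]='r', prepend. Next row=LF[5]=12
  step 8: row=12, L[12]='r', prepend. Next row=LF[12]=15
  step 9: row=15, L[15]='e', prepend. Next row=LF[15]=4
  step 10: row=4, L[4]='t', prepend. Next row=LF[4]=17
  step 11: row=17, L[17]='a', prepend. Next row=LF[17]=1
  step 12: row=1, L[1]='r', prepend. Next row=LF[1]=11
  step 13: row=11, L[11]='t', prepend. Next row=LF[11]=18
  step 14: row=18, L[18]='x', prepend. Next row=LF[18]=20
  step 15: row=20, L[20]='e', prepend. Next row=LF[20]=6
  step 16: row=6, L[6]='n', prepend. Next row=LF[6]=9
  step 17: row=9, L[9]='o', prepend. Next row=LF[9]=10
  step 18: row=10, L[10]='b', prepend. Next row=LF[10]=3
  step 19: row=3, L[3]='b', prepend. Next row=LF[3]=2
  step 20: row=2, L[2]='i', prepend. Next row=LF[2]=8
  step 21: row=8, L[8]='r', prepend. Next row=LF[8]=14
Reversed output: ribbonextraterrestri$

Answer: ribbonextraterrestri$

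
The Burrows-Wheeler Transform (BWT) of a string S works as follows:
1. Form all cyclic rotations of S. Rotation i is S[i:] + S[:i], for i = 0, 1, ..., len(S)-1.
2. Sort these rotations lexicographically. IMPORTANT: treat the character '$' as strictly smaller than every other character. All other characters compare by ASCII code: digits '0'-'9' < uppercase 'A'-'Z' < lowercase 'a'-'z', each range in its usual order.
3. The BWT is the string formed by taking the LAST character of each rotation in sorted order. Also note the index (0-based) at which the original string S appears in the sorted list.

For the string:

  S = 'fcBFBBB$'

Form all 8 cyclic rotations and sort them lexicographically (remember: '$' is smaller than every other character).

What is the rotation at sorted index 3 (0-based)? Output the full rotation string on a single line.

All 8 rotations (rotation i = S[i:]+S[:i]):
  rot[0] = fcBFBBB$
  rot[1] = cBFBBB$f
  rot[2] = BFBBB$fc
  rot[3] = FBBB$fcB
  rot[4] = BBB$fcBF
  rot[5] = BB$fcBFB
  rot[6] = B$fcBFBB
  rot[7] = $fcBFBBB
Sorted (with $ < everything):
  sorted[0] = $fcBFBBB
  sorted[1] = B$fcBFBB
  sorted[2] = BB$fcBFB
  sorted[3] = BBB$fcBF
  sorted[4] = BFBBB$fc
  sorted[5] = FBBB$fcB
  sorted[6] = cBFBBB$f
  sorted[7] = fcBFBBB$
sorted[3] = BBB$fcBF

Answer: BBB$fcBF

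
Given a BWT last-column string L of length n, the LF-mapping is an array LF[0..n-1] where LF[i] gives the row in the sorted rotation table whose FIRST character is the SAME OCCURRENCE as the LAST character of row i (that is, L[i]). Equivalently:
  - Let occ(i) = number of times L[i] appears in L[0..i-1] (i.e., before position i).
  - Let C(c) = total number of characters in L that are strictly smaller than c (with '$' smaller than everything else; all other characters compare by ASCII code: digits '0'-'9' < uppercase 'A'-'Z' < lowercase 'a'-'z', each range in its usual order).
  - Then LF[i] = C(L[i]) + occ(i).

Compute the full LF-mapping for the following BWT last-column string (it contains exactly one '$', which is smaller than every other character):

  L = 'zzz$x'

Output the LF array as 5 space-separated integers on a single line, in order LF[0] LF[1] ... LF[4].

Answer: 2 3 4 0 1

Derivation:
Char counts: '$':1, 'x':1, 'z':3
C (first-col start): C('$')=0, C('x')=1, C('z')=2
L[0]='z': occ=0, LF[0]=C('z')+0=2+0=2
L[1]='z': occ=1, LF[1]=C('z')+1=2+1=3
L[2]='z': occ=2, LF[2]=C('z')+2=2+2=4
L[3]='$': occ=0, LF[3]=C('$')+0=0+0=0
L[4]='x': occ=0, LF[4]=C('x')+0=1+0=1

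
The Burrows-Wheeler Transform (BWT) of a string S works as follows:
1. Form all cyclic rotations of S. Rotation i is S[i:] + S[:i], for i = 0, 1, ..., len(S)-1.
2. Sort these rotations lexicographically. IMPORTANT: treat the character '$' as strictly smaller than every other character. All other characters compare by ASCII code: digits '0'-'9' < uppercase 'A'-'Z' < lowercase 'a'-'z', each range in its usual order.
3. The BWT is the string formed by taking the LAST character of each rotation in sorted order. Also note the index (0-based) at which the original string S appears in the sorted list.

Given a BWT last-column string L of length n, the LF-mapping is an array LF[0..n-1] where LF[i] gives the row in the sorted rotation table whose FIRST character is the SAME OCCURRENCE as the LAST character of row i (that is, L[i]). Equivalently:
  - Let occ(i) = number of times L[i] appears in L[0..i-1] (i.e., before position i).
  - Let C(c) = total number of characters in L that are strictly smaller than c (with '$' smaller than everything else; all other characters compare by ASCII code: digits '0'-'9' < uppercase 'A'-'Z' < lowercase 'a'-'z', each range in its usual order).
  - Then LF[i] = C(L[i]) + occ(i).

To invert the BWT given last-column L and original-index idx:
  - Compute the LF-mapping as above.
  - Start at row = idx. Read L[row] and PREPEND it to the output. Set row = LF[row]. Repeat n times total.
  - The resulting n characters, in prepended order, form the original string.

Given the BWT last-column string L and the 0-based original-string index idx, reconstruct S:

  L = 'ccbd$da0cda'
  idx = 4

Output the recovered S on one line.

Answer: bac0cdaddc$

Derivation:
LF mapping: 5 6 4 8 0 9 2 1 7 10 3
Walk LF starting at row 4, prepending L[row]:
  step 1: row=4, L[4]='$', prepend. Next row=LF[4]=0
  step 2: row=0, L[0]='c', prepend. Next row=LF[0]=5
  step 3: row=5, L[5]='d', prepend. Next row=LF[5]=9
  step 4: row=9, L[9]='d', prepend. Next row=LF[9]=10
  step 5: row=10, L[10]='a', prepend. Next row=LF[10]=3
  step 6: row=3, L[3]='d', prepend. Next row=LF[3]=8
  step 7: row=8, L[8]='c', prepend. Next row=LF[8]=7
  step 8: row=7, L[7]='0', prepend. Next row=LF[7]=1
  step 9: row=1, L[1]='c', prepend. Next row=LF[1]=6
  step 10: row=6, L[6]='a', prepend. Next row=LF[6]=2
  step 11: row=2, L[2]='b', prepend. Next row=LF[2]=4
Reversed output: bac0cdaddc$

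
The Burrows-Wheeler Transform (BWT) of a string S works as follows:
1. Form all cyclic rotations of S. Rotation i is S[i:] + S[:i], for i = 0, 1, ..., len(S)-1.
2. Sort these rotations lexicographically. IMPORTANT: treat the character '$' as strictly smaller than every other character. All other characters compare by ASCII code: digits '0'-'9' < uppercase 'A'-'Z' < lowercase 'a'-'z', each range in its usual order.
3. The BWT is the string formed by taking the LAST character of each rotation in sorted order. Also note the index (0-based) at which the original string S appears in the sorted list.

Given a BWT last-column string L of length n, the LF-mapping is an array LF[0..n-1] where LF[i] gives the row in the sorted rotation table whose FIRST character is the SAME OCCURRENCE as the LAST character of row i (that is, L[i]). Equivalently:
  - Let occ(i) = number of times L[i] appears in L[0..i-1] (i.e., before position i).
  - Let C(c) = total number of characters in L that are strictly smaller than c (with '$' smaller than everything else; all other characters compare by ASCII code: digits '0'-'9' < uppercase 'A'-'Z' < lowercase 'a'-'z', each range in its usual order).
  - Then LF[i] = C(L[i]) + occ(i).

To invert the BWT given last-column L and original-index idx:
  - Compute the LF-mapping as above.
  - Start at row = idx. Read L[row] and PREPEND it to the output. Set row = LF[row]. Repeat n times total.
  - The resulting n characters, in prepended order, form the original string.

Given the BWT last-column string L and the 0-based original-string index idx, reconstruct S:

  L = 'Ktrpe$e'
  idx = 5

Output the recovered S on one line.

LF mapping: 1 6 5 4 2 0 3
Walk LF starting at row 5, prepending L[row]:
  step 1: row=5, L[5]='$', prepend. Next row=LF[5]=0
  step 2: row=0, L[0]='K', prepend. Next row=LF[0]=1
  step 3: row=1, L[1]='t', prepend. Next row=LF[1]=6
  step 4: row=6, L[6]='e', prepend. Next row=LF[6]=3
  step 5: row=3, L[3]='p', prepend. Next row=LF[3]=4
  step 6: row=4, L[4]='e', prepend. Next row=LF[4]=2
  step 7: row=2, L[2]='r', prepend. Next row=LF[2]=5
Reversed output: repetK$

Answer: repetK$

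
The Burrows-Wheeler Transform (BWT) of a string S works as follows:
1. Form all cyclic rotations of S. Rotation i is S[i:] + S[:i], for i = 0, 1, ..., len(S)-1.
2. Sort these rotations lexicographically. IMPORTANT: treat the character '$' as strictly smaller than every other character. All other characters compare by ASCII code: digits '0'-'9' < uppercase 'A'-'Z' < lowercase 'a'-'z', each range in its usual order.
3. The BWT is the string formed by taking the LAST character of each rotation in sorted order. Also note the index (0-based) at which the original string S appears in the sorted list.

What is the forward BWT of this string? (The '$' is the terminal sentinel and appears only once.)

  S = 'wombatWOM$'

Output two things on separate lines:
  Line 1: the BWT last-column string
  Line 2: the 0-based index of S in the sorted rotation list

All 10 rotations (rotation i = S[i:]+S[:i]):
  rot[0] = wombatWOM$
  rot[1] = ombatWOM$w
  rot[2] = mbatWOM$wo
  rot[3] = batWOM$wom
  rot[4] = atWOM$womb
  rot[5] = tWOM$womba
  rot[6] = WOM$wombat
  rot[7] = OM$wombatW
  rot[8] = M$wombatWO
  rot[9] = $wombatWOM
Sorted (with $ < everything):
  sorted[0] = $wombatWOM  (last char: 'M')
  sorted[1] = M$wombatWO  (last char: 'O')
  sorted[2] = OM$wombatW  (last char: 'W')
  sorted[3] = WOM$wombat  (last char: 't')
  sorted[4] = atWOM$womb  (last char: 'b')
  sorted[5] = batWOM$wom  (last char: 'm')
  sorted[6] = mbatWOM$wo  (last char: 'o')
  sorted[7] = ombatWOM$w  (last char: 'w')
  sorted[8] = tWOM$womba  (last char: 'a')
  sorted[9] = wombatWOM$  (last char: '$')
Last column: MOWtbmowa$
Original string S is at sorted index 9

Answer: MOWtbmowa$
9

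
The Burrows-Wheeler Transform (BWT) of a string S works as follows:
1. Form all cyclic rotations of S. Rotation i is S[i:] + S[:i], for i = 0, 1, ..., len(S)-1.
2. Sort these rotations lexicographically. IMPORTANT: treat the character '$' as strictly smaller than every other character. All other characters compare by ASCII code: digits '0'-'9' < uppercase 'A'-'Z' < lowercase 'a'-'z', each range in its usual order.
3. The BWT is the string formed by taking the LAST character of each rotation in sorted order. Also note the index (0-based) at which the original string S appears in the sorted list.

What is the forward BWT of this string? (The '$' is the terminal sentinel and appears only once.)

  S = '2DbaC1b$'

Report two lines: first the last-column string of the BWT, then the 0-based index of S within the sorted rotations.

All 8 rotations (rotation i = S[i:]+S[:i]):
  rot[0] = 2DbaC1b$
  rot[1] = DbaC1b$2
  rot[2] = baC1b$2D
  rot[3] = aC1b$2Db
  rot[4] = C1b$2Dba
  rot[5] = 1b$2DbaC
  rot[6] = b$2DbaC1
  rot[7] = $2DbaC1b
Sorted (with $ < everything):
  sorted[0] = $2DbaC1b  (last char: 'b')
  sorted[1] = 1b$2DbaC  (last char: 'C')
  sorted[2] = 2DbaC1b$  (last char: '$')
  sorted[3] = C1b$2Dba  (last char: 'a')
  sorted[4] = DbaC1b$2  (last char: '2')
  sorted[5] = aC1b$2Db  (last char: 'b')
  sorted[6] = b$2DbaC1  (last char: '1')
  sorted[7] = baC1b$2D  (last char: 'D')
Last column: bC$a2b1D
Original string S is at sorted index 2

Answer: bC$a2b1D
2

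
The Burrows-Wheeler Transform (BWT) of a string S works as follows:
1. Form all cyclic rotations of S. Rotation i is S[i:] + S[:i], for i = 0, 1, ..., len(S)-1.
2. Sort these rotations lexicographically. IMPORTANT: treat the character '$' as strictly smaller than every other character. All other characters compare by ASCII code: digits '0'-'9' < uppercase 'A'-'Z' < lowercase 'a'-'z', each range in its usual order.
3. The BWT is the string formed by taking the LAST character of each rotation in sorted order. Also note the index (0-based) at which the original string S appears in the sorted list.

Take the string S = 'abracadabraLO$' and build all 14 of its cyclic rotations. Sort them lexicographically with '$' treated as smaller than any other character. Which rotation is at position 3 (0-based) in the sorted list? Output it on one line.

All 14 rotations (rotation i = S[i:]+S[:i]):
  rot[0] = abracadabraLO$
  rot[1] = bracadabraLO$a
  rot[2] = racadabraLO$ab
  rot[3] = acadabraLO$abr
  rot[4] = cadabraLO$abra
  rot[5] = adabraLO$abrac
  rot[6] = dabraLO$abraca
  rot[7] = abraLO$abracad
  rot[8] = braLO$abracada
  rot[9] = raLO$abracadab
  rot[10] = aLO$abracadabr
  rot[11] = LO$abracadabra
  rot[12] = O$abracadabraL
  rot[13] = $abracadabraLO
Sorted (with $ < everything):
  sorted[0] = $abracadabraLO
  sorted[1] = LO$abracadabra
  sorted[2] = O$abracadabraL
  sorted[3] = aLO$abracadabr
  sorted[4] = abraLO$abracad
  sorted[5] = abracadabraLO$
  sorted[6] = acadabraLO$abr
  sorted[7] = adabraLO$abrac
  sorted[8] = braLO$abracada
  sorted[9] = bracadabraLO$a
  sorted[10] = cadabraLO$abra
  sorted[11] = dabraLO$abraca
  sorted[12] = raLO$abracadab
  sorted[13] = racadabraLO$ab
sorted[3] = aLO$abracadabr

Answer: aLO$abracadabr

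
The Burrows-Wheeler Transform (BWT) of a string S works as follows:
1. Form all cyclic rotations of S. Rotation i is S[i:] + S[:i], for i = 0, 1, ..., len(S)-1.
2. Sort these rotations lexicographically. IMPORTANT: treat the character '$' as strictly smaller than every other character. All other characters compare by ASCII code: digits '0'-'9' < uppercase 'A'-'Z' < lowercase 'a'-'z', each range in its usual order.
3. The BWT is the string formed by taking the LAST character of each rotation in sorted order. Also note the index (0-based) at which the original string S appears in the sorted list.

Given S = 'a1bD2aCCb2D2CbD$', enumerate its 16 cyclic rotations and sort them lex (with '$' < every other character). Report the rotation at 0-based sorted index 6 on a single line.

All 16 rotations (rotation i = S[i:]+S[:i]):
  rot[0] = a1bD2aCCb2D2CbD$
  rot[1] = 1bD2aCCb2D2CbD$a
  rot[2] = bD2aCCb2D2CbD$a1
  rot[3] = D2aCCb2D2CbD$a1b
  rot[4] = 2aCCb2D2CbD$a1bD
  rot[5] = aCCb2D2CbD$a1bD2
  rot[6] = CCb2D2CbD$a1bD2a
  rot[7] = Cb2D2CbD$a1bD2aC
  rot[8] = b2D2CbD$a1bD2aCC
  rot[9] = 2D2CbD$a1bD2aCCb
  rot[10] = D2CbD$a1bD2aCCb2
  rot[11] = 2CbD$a1bD2aCCb2D
  rot[12] = CbD$a1bD2aCCb2D2
  rot[13] = bD$a1bD2aCCb2D2C
  rot[14] = D$a1bD2aCCb2D2Cb
  rot[15] = $a1bD2aCCb2D2CbD
Sorted (with $ < everything):
  sorted[0] = $a1bD2aCCb2D2CbD
  sorted[1] = 1bD2aCCb2D2CbD$a
  sorted[2] = 2CbD$a1bD2aCCb2D
  sorted[3] = 2D2CbD$a1bD2aCCb
  sorted[4] = 2aCCb2D2CbD$a1bD
  sorted[5] = CCb2D2CbD$a1bD2a
  sorted[6] = Cb2D2CbD$a1bD2aC
  sorted[7] = CbD$a1bD2aCCb2D2
  sorted[8] = D$a1bD2aCCb2D2Cb
  sorted[9] = D2CbD$a1bD2aCCb2
  sorted[10] = D2aCCb2D2CbD$a1b
  sorted[11] = a1bD2aCCb2D2CbD$
  sorted[12] = aCCb2D2CbD$a1bD2
  sorted[13] = b2D2CbD$a1bD2aCC
  sorted[14] = bD$a1bD2aCCb2D2C
  sorted[15] = bD2aCCb2D2CbD$a1
sorted[6] = Cb2D2CbD$a1bD2aC

Answer: Cb2D2CbD$a1bD2aC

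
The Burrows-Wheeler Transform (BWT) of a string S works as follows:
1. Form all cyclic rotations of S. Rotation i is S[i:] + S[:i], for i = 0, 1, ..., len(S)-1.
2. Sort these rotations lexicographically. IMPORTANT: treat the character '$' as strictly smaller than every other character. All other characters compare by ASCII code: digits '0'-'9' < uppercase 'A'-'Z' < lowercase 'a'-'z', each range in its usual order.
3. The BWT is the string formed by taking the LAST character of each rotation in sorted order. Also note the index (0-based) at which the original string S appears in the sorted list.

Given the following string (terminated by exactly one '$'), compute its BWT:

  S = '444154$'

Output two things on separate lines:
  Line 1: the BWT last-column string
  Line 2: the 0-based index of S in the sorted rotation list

Answer: 44544$1
5

Derivation:
All 7 rotations (rotation i = S[i:]+S[:i]):
  rot[0] = 444154$
  rot[1] = 44154$4
  rot[2] = 4154$44
  rot[3] = 154$444
  rot[4] = 54$4441
  rot[5] = 4$44415
  rot[6] = $444154
Sorted (with $ < everything):
  sorted[0] = $444154  (last char: '4')
  sorted[1] = 154$444  (last char: '4')
  sorted[2] = 4$44415  (last char: '5')
  sorted[3] = 4154$44  (last char: '4')
  sorted[4] = 44154$4  (last char: '4')
  sorted[5] = 444154$  (last char: '$')
  sorted[6] = 54$4441  (last char: '1')
Last column: 44544$1
Original string S is at sorted index 5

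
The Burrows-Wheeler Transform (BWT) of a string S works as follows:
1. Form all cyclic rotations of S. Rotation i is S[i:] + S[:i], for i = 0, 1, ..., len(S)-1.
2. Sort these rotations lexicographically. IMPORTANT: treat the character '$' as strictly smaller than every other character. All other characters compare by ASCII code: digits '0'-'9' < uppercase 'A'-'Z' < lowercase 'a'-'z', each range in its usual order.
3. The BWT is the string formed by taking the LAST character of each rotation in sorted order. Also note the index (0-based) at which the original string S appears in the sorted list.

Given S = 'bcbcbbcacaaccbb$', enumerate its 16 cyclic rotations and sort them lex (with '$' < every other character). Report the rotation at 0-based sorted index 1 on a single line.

Answer: aaccbb$bcbcbbcac

Derivation:
All 16 rotations (rotation i = S[i:]+S[:i]):
  rot[0] = bcbcbbcacaaccbb$
  rot[1] = cbcbbcacaaccbb$b
  rot[2] = bcbbcacaaccbb$bc
  rot[3] = cbbcacaaccbb$bcb
  rot[4] = bbcacaaccbb$bcbc
  rot[5] = bcacaaccbb$bcbcb
  rot[6] = cacaaccbb$bcbcbb
  rot[7] = acaaccbb$bcbcbbc
  rot[8] = caaccbb$bcbcbbca
  rot[9] = aaccbb$bcbcbbcac
  rot[10] = accbb$bcbcbbcaca
  rot[11] = ccbb$bcbcbbcacaa
  rot[12] = cbb$bcbcbbcacaac
  rot[13] = bb$bcbcbbcacaacc
  rot[14] = b$bcbcbbcacaaccb
  rot[15] = $bcbcbbcacaaccbb
Sorted (with $ < everything):
  sorted[0] = $bcbcbbcacaaccbb
  sorted[1] = aaccbb$bcbcbbcac
  sorted[2] = acaaccbb$bcbcbbc
  sorted[3] = accbb$bcbcbbcaca
  sorted[4] = b$bcbcbbcacaaccb
  sorted[5] = bb$bcbcbbcacaacc
  sorted[6] = bbcacaaccbb$bcbc
  sorted[7] = bcacaaccbb$bcbcb
  sorted[8] = bcbbcacaaccbb$bc
  sorted[9] = bcbcbbcacaaccbb$
  sorted[10] = caaccbb$bcbcbbca
  sorted[11] = cacaaccbb$bcbcbb
  sorted[12] = cbb$bcbcbbcacaac
  sorted[13] = cbbcacaaccbb$bcb
  sorted[14] = cbcbbcacaaccbb$b
  sorted[15] = ccbb$bcbcbbcacaa
sorted[1] = aaccbb$bcbcbbcac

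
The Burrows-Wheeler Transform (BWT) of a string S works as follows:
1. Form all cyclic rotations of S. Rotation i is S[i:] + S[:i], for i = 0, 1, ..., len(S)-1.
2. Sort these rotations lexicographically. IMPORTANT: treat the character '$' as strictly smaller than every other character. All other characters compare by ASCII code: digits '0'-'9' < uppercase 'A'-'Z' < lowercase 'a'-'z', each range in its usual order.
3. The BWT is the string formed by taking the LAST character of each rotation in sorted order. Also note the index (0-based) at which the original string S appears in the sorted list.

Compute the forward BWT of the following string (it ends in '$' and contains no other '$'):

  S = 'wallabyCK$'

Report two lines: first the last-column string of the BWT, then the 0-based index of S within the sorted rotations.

Answer: KyClwala$b
8

Derivation:
All 10 rotations (rotation i = S[i:]+S[:i]):
  rot[0] = wallabyCK$
  rot[1] = allabyCK$w
  rot[2] = llabyCK$wa
  rot[3] = labyCK$wal
  rot[4] = abyCK$wall
  rot[5] = byCK$walla
  rot[6] = yCK$wallab
  rot[7] = CK$wallaby
  rot[8] = K$wallabyC
  rot[9] = $wallabyCK
Sorted (with $ < everything):
  sorted[0] = $wallabyCK  (last char: 'K')
  sorted[1] = CK$wallaby  (last char: 'y')
  sorted[2] = K$wallabyC  (last char: 'C')
  sorted[3] = abyCK$wall  (last char: 'l')
  sorted[4] = allabyCK$w  (last char: 'w')
  sorted[5] = byCK$walla  (last char: 'a')
  sorted[6] = labyCK$wal  (last char: 'l')
  sorted[7] = llabyCK$wa  (last char: 'a')
  sorted[8] = wallabyCK$  (last char: '$')
  sorted[9] = yCK$wallab  (last char: 'b')
Last column: KyClwala$b
Original string S is at sorted index 8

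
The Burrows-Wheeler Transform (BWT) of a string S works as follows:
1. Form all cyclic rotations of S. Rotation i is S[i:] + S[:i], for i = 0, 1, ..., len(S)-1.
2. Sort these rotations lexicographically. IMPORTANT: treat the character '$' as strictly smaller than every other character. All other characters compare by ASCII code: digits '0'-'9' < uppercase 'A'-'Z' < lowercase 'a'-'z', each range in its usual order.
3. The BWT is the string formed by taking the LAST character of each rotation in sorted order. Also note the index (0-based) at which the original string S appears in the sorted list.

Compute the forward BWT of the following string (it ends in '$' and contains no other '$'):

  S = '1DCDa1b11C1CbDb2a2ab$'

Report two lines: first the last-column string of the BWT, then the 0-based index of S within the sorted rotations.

Answer: bb1C$aba1D11CbD22a1DC
4

Derivation:
All 21 rotations (rotation i = S[i:]+S[:i]):
  rot[0] = 1DCDa1b11C1CbDb2a2ab$
  rot[1] = DCDa1b11C1CbDb2a2ab$1
  rot[2] = CDa1b11C1CbDb2a2ab$1D
  rot[3] = Da1b11C1CbDb2a2ab$1DC
  rot[4] = a1b11C1CbDb2a2ab$1DCD
  rot[5] = 1b11C1CbDb2a2ab$1DCDa
  rot[6] = b11C1CbDb2a2ab$1DCDa1
  rot[7] = 11C1CbDb2a2ab$1DCDa1b
  rot[8] = 1C1CbDb2a2ab$1DCDa1b1
  rot[9] = C1CbDb2a2ab$1DCDa1b11
  rot[10] = 1CbDb2a2ab$1DCDa1b11C
  rot[11] = CbDb2a2ab$1DCDa1b11C1
  rot[12] = bDb2a2ab$1DCDa1b11C1C
  rot[13] = Db2a2ab$1DCDa1b11C1Cb
  rot[14] = b2a2ab$1DCDa1b11C1CbD
  rot[15] = 2a2ab$1DCDa1b11C1CbDb
  rot[16] = a2ab$1DCDa1b11C1CbDb2
  rot[17] = 2ab$1DCDa1b11C1CbDb2a
  rot[18] = ab$1DCDa1b11C1CbDb2a2
  rot[19] = b$1DCDa1b11C1CbDb2a2a
  rot[20] = $1DCDa1b11C1CbDb2a2ab
Sorted (with $ < everything):
  sorted[0] = $1DCDa1b11C1CbDb2a2ab  (last char: 'b')
  sorted[1] = 11C1CbDb2a2ab$1DCDa1b  (last char: 'b')
  sorted[2] = 1C1CbDb2a2ab$1DCDa1b1  (last char: '1')
  sorted[3] = 1CbDb2a2ab$1DCDa1b11C  (last char: 'C')
  sorted[4] = 1DCDa1b11C1CbDb2a2ab$  (last char: '$')
  sorted[5] = 1b11C1CbDb2a2ab$1DCDa  (last char: 'a')
  sorted[6] = 2a2ab$1DCDa1b11C1CbDb  (last char: 'b')
  sorted[7] = 2ab$1DCDa1b11C1CbDb2a  (last char: 'a')
  sorted[8] = C1CbDb2a2ab$1DCDa1b11  (last char: '1')
  sorted[9] = CDa1b11C1CbDb2a2ab$1D  (last char: 'D')
  sorted[10] = CbDb2a2ab$1DCDa1b11C1  (last char: '1')
  sorted[11] = DCDa1b11C1CbDb2a2ab$1  (last char: '1')
  sorted[12] = Da1b11C1CbDb2a2ab$1DC  (last char: 'C')
  sorted[13] = Db2a2ab$1DCDa1b11C1Cb  (last char: 'b')
  sorted[14] = a1b11C1CbDb2a2ab$1DCD  (last char: 'D')
  sorted[15] = a2ab$1DCDa1b11C1CbDb2  (last char: '2')
  sorted[16] = ab$1DCDa1b11C1CbDb2a2  (last char: '2')
  sorted[17] = b$1DCDa1b11C1CbDb2a2a  (last char: 'a')
  sorted[18] = b11C1CbDb2a2ab$1DCDa1  (last char: '1')
  sorted[19] = b2a2ab$1DCDa1b11C1CbD  (last char: 'D')
  sorted[20] = bDb2a2ab$1DCDa1b11C1C  (last char: 'C')
Last column: bb1C$aba1D11CbD22a1DC
Original string S is at sorted index 4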